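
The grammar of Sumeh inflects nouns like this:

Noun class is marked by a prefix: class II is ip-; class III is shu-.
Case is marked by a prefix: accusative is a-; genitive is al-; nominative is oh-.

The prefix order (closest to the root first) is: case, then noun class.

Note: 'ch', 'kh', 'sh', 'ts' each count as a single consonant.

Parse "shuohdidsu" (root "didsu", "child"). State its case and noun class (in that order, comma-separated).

Segment: shu-oh-didsu.
case: oh- → nominative.
noun class: shu- → class III.

nominative, class III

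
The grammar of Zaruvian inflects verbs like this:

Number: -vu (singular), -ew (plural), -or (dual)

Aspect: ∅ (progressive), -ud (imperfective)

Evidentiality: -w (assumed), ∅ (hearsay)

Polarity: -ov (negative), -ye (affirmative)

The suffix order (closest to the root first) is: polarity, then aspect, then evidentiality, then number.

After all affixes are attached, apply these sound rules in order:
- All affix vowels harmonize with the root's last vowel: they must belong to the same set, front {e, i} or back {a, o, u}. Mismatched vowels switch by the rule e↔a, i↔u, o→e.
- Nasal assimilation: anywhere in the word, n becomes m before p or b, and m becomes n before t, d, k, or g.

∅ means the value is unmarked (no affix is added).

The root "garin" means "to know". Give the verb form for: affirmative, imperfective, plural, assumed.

garinyeidwew

Attach polarity affirmative -ye → garinye.
Attach aspect imperfective -ud → garinyeud.
Attach evidentiality assumed -w → garinyeudw.
Attach number plural -ew → garinyeudwew.
Apply vowel harmony: garinyeudwew → garinyeidwew.
Nasal assimilation: no change.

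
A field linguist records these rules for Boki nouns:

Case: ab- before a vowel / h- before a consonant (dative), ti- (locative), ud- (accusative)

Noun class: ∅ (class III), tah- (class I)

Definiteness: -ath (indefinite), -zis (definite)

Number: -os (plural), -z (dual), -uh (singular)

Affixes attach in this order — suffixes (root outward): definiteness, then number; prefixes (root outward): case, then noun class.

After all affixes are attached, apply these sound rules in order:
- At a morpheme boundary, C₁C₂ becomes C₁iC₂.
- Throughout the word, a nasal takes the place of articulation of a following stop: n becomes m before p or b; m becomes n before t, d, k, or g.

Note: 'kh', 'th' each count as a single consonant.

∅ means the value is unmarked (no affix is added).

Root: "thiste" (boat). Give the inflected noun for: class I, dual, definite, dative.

Attach definiteness definite -zis → thistezis.
Attach case dative h- (before consonant 'th') → hthistezis.
Attach number dual -z → hthistezisz.
Attach noun class class I tah- → tahhthistezisz.
Apply epenthesis: tahhthistezisz → tahihithistezisiz.
Nasal assimilation: no change.

tahihithistezisiz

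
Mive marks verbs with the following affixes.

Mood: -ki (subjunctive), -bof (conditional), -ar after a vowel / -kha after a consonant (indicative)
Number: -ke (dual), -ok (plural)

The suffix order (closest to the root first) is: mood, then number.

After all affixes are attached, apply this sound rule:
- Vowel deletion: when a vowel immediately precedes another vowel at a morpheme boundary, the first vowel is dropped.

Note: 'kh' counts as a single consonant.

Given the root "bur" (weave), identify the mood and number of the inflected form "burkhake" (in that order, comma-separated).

Segment: bur-kha-ke.
mood: -ar/kha → indicative.
number: -ke → dual.

indicative, dual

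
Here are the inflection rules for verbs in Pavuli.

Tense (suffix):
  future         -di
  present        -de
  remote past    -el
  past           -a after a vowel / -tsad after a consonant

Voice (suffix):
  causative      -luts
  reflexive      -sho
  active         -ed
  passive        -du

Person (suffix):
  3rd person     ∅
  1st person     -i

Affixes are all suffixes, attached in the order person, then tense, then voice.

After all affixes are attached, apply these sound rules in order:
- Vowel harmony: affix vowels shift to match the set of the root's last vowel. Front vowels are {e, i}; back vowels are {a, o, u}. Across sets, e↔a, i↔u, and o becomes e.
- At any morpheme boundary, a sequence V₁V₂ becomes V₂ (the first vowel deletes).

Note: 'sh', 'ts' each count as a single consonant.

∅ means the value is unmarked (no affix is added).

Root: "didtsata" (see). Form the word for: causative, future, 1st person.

didtsatuduluts

Attach person 1st person -i → didtsatai.
Attach tense future -di → didtsataidi.
Attach voice causative -luts → didtsataidiluts.
Apply vowel harmony: didtsataidiluts → didtsatauduluts.
Apply vowel deletion: didtsatauduluts → didtsatuduluts.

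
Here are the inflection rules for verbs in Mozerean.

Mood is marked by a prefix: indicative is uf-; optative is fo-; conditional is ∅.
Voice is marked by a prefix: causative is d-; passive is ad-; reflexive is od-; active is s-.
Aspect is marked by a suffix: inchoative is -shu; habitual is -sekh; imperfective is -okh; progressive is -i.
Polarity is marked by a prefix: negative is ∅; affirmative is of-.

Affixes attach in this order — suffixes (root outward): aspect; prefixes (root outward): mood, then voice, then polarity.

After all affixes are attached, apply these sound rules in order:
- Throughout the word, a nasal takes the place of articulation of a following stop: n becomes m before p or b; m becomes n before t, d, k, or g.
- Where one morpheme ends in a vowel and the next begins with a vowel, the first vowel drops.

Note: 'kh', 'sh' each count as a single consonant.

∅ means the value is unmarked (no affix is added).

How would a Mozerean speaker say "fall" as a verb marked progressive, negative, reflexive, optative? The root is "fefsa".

odfofefsi

Attach mood optative fo- → fofefsa.
Attach aspect progressive -i → fofefsai.
Attach voice reflexive od- → odfofefsai.
polarity = negative: zero marking, form stays odfofefsai.
Nasal assimilation: no change.
Apply vowel deletion: odfofefsai → odfofefsi.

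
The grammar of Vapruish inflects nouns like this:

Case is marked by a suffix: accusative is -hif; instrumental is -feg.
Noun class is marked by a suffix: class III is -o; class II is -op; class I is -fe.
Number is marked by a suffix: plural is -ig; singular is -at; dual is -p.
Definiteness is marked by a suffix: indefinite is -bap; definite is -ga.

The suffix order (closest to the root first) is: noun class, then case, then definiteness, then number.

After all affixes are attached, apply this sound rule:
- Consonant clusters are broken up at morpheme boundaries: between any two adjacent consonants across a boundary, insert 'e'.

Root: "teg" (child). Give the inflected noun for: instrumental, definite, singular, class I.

tegefefegegaat

Attach noun class class I -fe → tegfe.
Attach case instrumental -feg → tegfefeg.
Attach definiteness definite -ga → tegfefegga.
Attach number singular -at → tegfefeggaat.
Apply epenthesis: tegfefeggaat → tegefefegegaat.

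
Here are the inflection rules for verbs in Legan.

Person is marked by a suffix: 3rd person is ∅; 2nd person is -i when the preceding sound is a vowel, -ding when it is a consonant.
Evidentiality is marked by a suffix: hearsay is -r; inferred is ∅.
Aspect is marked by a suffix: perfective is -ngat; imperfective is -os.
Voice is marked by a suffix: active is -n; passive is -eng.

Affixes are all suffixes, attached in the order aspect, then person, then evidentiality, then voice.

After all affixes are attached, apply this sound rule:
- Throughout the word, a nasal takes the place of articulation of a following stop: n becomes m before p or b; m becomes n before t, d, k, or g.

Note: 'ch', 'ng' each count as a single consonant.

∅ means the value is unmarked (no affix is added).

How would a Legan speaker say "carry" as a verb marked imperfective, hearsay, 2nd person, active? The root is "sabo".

Attach aspect imperfective -os → saboos.
Attach person 2nd person -ding (after consonant 's') → saboosding.
Attach evidentiality hearsay -r → saboosdingr.
Attach voice active -n → saboosdingrn.
Nasal assimilation: no change.

saboosdingrn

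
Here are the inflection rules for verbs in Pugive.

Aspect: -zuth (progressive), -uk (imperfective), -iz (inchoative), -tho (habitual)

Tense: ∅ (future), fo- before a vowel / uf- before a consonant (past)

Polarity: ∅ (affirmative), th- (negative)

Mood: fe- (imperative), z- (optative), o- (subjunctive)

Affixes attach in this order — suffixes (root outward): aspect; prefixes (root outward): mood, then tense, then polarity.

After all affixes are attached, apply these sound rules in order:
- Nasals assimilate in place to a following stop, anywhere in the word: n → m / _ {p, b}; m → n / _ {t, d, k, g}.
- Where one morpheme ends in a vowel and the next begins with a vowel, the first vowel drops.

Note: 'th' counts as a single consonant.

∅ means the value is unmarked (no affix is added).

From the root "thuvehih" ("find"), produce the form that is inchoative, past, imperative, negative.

Attach mood imperative fe- → fethuvehih.
Attach aspect inchoative -iz → fethuvehihiz.
Attach tense past uf- (before consonant 'f') → uffethuvehihiz.
Attach polarity negative th- → thuffethuvehihiz.
Nasal assimilation: no change.
Vowel deletion: no change.

thuffethuvehihiz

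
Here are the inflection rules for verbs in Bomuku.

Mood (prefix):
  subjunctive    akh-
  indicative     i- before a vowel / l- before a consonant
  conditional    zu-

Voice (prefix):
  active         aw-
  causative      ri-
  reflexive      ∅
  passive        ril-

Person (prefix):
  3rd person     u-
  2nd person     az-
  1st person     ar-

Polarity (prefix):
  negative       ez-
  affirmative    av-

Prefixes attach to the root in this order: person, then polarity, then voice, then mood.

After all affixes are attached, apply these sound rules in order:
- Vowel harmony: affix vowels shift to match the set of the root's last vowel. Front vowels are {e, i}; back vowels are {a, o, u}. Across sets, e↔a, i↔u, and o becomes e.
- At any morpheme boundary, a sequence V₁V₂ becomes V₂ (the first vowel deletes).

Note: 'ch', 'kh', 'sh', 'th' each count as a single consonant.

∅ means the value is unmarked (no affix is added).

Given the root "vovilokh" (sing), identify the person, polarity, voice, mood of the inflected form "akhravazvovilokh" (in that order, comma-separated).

Segment: akh-ri-av-az-vovilokh.
person: az- → 2nd person.
polarity: av- → affirmative.
voice: ri- → causative.
mood: akh- → subjunctive.

2nd person, affirmative, causative, subjunctive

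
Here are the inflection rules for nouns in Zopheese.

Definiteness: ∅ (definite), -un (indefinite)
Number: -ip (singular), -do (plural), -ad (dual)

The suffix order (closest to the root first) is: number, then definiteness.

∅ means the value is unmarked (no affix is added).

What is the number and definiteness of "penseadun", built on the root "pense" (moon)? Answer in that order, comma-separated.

dual, indefinite

Segment: pense-ad-un.
number: -ad → dual.
definiteness: -un → indefinite.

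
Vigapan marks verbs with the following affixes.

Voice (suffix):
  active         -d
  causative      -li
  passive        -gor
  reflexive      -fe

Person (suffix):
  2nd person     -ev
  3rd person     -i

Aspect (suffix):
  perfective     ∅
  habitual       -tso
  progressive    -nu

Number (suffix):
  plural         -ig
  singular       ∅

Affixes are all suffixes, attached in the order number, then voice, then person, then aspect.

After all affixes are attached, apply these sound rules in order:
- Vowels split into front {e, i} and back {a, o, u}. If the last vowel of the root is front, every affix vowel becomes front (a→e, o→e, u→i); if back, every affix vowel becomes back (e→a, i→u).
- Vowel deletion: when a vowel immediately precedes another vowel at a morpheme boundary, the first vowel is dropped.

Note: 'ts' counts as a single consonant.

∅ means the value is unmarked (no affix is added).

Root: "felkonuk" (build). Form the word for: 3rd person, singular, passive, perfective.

felkonukgoru

number = singular: zero marking, form stays felkonuk.
Attach voice passive -gor → felkonukgor.
Attach person 3rd person -i → felkonukgori.
aspect = perfective: zero marking, form stays felkonukgori.
Apply vowel harmony: felkonukgori → felkonukgoru.
Vowel deletion: no change.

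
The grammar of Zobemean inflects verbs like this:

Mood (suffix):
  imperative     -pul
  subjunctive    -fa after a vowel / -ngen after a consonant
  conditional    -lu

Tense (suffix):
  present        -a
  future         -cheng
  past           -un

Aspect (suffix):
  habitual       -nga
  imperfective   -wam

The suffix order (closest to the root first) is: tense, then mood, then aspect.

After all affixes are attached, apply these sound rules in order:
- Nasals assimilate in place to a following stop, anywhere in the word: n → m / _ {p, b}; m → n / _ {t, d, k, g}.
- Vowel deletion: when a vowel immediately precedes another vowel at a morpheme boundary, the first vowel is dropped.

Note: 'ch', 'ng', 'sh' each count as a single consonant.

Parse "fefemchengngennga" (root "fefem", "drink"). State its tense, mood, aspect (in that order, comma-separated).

Segment: fefem-cheng-ngen-nga.
tense: -cheng → future.
mood: -fa/ngen → subjunctive.
aspect: -nga → habitual.

future, subjunctive, habitual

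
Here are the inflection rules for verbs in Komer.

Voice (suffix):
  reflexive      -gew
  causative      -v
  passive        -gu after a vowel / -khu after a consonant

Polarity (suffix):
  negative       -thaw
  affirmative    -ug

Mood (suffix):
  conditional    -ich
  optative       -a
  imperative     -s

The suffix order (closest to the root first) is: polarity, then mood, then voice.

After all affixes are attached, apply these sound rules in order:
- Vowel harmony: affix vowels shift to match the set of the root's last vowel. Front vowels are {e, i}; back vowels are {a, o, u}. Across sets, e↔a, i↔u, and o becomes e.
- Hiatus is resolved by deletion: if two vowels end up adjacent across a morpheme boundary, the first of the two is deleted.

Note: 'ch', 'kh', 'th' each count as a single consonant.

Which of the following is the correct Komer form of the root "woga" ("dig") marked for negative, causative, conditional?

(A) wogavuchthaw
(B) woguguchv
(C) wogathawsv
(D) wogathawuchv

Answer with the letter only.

D

Attach polarity negative -thaw → wogathaw.
Attach mood conditional -ich → wogathawich.
Attach voice causative -v → wogathawichv.
Apply vowel harmony: wogathawichv → wogathawuchv.
Vowel deletion: no change.
So the correct form is wogathawuchv, option (D).
(B) woguguchv is wrong: it uses affirmative instead of negative for polarity.
(C) wogathawsv is wrong: it uses imperative instead of conditional for mood.
(A) wogavuchthaw is wrong: it has the affixes in the wrong order.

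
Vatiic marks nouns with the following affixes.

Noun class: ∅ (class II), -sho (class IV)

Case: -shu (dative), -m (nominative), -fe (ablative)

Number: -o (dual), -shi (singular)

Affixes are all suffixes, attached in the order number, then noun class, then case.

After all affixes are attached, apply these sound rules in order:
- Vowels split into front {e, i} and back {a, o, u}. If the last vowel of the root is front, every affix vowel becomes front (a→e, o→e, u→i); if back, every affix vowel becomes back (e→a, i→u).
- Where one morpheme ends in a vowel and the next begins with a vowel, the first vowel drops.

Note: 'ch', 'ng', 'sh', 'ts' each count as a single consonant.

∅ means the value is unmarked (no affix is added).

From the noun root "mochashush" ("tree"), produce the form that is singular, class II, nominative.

mochashushshum

Attach number singular -shi → mochashushshi.
noun class = class II: zero marking, form stays mochashushshi.
Attach case nominative -m → mochashushshim.
Apply vowel harmony: mochashushshim → mochashushshum.
Vowel deletion: no change.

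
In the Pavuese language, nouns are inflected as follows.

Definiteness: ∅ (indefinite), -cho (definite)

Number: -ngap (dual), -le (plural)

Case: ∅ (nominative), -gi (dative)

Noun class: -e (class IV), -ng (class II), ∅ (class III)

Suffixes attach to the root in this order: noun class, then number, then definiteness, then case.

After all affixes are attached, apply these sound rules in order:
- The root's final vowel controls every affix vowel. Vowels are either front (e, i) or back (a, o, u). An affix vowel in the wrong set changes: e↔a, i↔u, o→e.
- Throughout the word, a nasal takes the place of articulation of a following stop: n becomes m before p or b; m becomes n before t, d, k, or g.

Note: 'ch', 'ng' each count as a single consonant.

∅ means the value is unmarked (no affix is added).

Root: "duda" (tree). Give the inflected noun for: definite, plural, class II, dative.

Attach noun class class II -ng → dudang.
Attach number plural -le → dudangle.
Attach definiteness definite -cho → dudanglecho.
Attach case dative -gi → dudanglechogi.
Apply vowel harmony: dudanglechogi → dudanglachogu.
Nasal assimilation: no change.

dudanglachogu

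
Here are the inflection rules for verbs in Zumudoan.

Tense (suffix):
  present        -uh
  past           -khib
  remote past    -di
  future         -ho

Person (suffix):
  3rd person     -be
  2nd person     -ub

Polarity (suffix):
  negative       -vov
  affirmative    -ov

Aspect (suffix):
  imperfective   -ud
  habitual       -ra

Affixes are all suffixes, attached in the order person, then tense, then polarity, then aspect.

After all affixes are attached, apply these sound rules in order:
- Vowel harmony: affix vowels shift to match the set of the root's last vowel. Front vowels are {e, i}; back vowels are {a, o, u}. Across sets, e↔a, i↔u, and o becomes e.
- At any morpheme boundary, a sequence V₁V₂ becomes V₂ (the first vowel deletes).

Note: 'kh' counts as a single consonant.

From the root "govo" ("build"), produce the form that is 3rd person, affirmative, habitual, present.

Attach person 3rd person -be → govobe.
Attach tense present -uh → govobeuh.
Attach polarity affirmative -ov → govobeuhov.
Attach aspect habitual -ra → govobeuhovra.
Apply vowel harmony: govobeuhovra → govobauhovra.
Apply vowel deletion: govobauhovra → govobuhovra.

govobuhovra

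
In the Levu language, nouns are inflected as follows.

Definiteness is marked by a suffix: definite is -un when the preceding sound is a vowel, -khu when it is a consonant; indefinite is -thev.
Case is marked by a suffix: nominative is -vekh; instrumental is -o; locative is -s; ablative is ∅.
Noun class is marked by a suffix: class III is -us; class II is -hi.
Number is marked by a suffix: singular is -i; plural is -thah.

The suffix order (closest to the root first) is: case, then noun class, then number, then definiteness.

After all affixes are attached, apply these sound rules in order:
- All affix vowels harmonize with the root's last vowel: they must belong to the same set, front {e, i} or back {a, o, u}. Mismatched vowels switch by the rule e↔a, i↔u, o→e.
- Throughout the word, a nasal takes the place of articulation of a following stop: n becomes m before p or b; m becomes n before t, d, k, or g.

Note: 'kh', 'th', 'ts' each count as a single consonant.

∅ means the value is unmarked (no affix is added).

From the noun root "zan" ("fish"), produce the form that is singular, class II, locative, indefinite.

zanshuuthav

Attach case locative -s → zans.
Attach noun class class II -hi → zanshi.
Attach number singular -i → zanshii.
Attach definiteness indefinite -thev → zanshiithev.
Apply vowel harmony: zanshiithev → zanshuuthav.
Nasal assimilation: no change.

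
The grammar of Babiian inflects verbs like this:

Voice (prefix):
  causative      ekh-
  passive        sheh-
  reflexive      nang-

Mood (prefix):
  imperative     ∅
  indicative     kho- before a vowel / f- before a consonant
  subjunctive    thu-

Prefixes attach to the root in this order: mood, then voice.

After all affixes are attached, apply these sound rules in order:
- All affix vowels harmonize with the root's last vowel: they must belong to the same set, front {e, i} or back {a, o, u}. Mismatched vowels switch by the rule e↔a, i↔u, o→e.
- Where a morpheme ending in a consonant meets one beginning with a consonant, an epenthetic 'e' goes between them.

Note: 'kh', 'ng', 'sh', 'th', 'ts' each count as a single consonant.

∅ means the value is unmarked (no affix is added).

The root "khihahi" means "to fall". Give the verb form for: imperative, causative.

ekhekhihahi

mood = imperative: zero marking, form stays khihahi.
Attach voice causative ekh- → ekhkhihahi.
Vowel harmony: no change.
Apply epenthesis: ekhkhihahi → ekhekhihahi.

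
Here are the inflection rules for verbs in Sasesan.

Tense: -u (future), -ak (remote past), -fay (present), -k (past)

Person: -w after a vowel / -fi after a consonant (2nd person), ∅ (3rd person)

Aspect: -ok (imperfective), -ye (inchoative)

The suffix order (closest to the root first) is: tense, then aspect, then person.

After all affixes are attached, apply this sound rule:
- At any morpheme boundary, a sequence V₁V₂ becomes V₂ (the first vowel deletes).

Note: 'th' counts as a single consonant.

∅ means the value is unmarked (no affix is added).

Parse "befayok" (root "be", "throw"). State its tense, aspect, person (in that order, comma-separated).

present, imperfective, 3rd person

Segment: be-fay-ok.
tense: -fay → present.
aspect: -ok → imperfective.
person: ∅ → 3rd person.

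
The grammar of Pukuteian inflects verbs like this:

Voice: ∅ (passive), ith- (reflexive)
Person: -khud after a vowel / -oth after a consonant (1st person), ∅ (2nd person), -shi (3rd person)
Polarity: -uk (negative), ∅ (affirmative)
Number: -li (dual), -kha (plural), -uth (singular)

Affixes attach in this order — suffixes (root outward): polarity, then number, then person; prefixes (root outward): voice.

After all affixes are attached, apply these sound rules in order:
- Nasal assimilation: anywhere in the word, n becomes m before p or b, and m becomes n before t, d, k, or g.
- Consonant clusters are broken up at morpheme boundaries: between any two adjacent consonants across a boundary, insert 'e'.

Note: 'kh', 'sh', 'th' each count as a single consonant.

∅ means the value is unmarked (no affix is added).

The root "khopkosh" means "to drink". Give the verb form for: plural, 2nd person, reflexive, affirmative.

Attach voice reflexive ith- → ithkhopkosh.
polarity = affirmative: zero marking, form stays ithkhopkosh.
Attach number plural -kha → ithkhopkoshkha.
person = 2nd person: zero marking, form stays ithkhopkoshkha.
Nasal assimilation: no change.
Apply epenthesis: ithkhopkoshkha → ithekhopkoshekha.

ithekhopkoshekha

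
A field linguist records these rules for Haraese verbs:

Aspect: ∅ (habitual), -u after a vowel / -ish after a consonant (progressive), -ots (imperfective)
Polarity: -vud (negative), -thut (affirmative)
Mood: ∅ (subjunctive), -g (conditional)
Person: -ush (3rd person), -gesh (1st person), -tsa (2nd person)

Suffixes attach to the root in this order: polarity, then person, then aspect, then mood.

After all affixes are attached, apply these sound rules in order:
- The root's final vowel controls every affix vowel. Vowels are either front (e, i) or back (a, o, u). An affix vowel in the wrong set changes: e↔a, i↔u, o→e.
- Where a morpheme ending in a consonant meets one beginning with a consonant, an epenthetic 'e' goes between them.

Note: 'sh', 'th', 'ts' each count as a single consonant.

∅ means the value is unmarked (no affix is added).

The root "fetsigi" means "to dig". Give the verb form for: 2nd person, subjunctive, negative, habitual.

Attach polarity negative -vud → fetsigivud.
Attach person 2nd person -tsa → fetsigivudtsa.
aspect = habitual: zero marking, form stays fetsigivudtsa.
mood = subjunctive: zero marking, form stays fetsigivudtsa.
Apply vowel harmony: fetsigivudtsa → fetsigividtse.
Apply epenthesis: fetsigividtse → fetsigividetse.

fetsigividetse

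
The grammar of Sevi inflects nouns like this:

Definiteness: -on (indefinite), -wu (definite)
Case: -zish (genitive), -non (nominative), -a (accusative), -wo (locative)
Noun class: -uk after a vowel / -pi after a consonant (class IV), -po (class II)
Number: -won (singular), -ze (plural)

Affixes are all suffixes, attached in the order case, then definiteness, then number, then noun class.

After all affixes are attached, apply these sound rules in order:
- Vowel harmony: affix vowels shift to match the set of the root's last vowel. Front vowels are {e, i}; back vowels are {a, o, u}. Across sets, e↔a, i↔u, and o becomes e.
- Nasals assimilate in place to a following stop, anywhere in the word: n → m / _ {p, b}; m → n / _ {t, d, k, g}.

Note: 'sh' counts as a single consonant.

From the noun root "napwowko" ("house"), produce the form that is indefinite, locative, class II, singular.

Attach case locative -wo → napwowkowo.
Attach definiteness indefinite -on → napwowkowoon.
Attach number singular -won → napwowkowoonwon.
Attach noun class class II -po → napwowkowoonwonpo.
Vowel harmony: no change.
Apply nasal assimilation: napwowkowoonwonpo → napwowkowoonwompo.

napwowkowoonwompo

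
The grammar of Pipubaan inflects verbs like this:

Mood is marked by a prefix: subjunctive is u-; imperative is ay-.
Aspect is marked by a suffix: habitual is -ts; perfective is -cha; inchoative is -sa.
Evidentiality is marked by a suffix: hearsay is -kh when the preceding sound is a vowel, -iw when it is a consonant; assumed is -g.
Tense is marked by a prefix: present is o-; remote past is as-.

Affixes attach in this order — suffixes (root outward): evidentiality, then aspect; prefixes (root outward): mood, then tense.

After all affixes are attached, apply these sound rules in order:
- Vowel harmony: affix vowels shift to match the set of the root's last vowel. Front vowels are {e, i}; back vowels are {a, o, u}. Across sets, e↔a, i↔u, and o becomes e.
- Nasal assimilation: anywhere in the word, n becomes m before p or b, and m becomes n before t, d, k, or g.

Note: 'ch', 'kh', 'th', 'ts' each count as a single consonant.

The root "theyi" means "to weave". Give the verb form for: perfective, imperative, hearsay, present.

eeytheyikhche

Attach evidentiality hearsay -kh (after vowel 'i') → theyikh.
Attach aspect perfective -cha → theyikhcha.
Attach mood imperative ay- → aytheyikhcha.
Attach tense present o- → oaytheyikhcha.
Apply vowel harmony: oaytheyikhcha → eeytheyikhche.
Nasal assimilation: no change.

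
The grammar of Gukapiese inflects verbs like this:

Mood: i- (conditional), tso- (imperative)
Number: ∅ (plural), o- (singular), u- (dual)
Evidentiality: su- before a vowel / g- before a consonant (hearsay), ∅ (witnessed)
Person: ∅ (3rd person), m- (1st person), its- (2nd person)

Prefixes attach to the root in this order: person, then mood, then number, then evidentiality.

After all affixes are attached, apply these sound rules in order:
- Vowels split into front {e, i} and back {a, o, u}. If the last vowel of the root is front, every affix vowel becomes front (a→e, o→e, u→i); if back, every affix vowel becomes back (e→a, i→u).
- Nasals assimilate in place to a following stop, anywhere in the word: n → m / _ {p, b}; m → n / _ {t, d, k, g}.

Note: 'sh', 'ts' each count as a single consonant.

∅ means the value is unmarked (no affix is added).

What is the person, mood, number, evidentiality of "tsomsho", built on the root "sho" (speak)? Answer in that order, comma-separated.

1st person, imperative, plural, witnessed

Segment: tso-m-sho.
person: m- → 1st person.
mood: tso- → imperative.
number: ∅ → plural.
evidentiality: ∅ → witnessed.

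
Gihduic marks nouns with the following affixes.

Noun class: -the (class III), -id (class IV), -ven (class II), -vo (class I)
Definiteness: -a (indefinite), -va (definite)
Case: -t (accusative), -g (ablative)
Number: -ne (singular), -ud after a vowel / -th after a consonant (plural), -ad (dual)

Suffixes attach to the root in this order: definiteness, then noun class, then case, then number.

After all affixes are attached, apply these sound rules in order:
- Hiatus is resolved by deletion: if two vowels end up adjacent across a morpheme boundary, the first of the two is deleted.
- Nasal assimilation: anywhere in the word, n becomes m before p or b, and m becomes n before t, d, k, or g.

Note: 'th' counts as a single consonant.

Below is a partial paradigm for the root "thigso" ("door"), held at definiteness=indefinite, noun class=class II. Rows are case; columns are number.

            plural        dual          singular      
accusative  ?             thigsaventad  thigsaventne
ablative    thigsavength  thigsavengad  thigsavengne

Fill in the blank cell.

Attach definiteness indefinite -a → thigsoa.
Attach noun class class II -ven → thigsoaven.
Attach case accusative -t → thigsoavent.
Attach number plural -th (after consonant 't') → thigsoaventth.
Apply vowel deletion: thigsoaventth → thigsaventth.
Nasal assimilation: no change.

thigsaventth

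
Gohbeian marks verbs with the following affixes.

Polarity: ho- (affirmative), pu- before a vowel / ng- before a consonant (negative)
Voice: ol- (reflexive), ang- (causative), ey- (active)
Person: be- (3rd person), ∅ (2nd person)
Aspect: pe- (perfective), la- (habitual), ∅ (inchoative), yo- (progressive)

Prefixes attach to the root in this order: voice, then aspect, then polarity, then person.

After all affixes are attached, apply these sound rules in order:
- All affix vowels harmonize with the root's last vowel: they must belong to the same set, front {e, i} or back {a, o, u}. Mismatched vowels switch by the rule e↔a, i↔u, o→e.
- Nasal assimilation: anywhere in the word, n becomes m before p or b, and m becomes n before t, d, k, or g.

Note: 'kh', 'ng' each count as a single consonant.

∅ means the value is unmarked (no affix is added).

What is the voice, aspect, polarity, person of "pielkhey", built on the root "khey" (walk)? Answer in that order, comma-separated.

Segment: pu-ol-khey.
voice: ol- → reflexive.
aspect: ∅ → inchoative.
polarity: pu/ng- → negative.
person: ∅ → 2nd person.

reflexive, inchoative, negative, 2nd person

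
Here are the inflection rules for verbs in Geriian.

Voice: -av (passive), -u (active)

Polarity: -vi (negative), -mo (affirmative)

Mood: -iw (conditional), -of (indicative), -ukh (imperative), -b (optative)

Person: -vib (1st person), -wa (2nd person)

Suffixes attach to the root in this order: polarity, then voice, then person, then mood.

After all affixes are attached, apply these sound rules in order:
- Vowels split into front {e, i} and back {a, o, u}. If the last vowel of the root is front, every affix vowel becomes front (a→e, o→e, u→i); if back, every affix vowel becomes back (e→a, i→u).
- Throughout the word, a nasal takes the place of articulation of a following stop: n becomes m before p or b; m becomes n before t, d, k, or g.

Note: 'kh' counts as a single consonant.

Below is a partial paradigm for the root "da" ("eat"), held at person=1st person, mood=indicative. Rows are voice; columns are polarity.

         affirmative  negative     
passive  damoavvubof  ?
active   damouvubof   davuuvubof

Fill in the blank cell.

Attach polarity negative -vi → davi.
Attach voice passive -av → daviav.
Attach person 1st person -vib → daviavvib.
Attach mood indicative -of → daviavvibof.
Apply vowel harmony: daviavvibof → davuavvubof.
Nasal assimilation: no change.

davuavvubof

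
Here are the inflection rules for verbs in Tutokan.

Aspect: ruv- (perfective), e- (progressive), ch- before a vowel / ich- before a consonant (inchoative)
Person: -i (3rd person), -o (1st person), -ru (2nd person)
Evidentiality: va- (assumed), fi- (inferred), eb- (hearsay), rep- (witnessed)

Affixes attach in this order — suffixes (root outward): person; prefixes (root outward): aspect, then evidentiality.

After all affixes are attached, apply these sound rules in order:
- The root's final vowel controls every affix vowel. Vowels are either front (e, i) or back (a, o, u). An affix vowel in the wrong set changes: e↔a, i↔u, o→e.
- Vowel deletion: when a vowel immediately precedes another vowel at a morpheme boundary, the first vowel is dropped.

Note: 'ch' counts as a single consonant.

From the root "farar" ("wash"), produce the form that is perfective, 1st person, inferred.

Attach aspect perfective ruv- → ruvfarar.
Attach person 1st person -o → ruvfararo.
Attach evidentiality inferred fi- → firuvfararo.
Apply vowel harmony: firuvfararo → furuvfararo.
Vowel deletion: no change.

furuvfararo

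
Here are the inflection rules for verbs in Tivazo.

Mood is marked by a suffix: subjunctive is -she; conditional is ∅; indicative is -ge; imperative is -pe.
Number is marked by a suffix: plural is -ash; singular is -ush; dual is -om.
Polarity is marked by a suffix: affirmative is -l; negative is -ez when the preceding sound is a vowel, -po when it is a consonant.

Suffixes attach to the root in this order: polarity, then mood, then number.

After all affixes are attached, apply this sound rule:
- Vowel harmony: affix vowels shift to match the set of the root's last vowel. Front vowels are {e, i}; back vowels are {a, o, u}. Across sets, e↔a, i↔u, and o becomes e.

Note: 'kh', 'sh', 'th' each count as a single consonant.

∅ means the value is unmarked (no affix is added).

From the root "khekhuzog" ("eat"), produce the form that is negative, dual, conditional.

Attach polarity negative -po (after consonant 'g') → khekhuzogpo.
mood = conditional: zero marking, form stays khekhuzogpo.
Attach number dual -om → khekhuzogpoom.
Vowel harmony: no change.

khekhuzogpoom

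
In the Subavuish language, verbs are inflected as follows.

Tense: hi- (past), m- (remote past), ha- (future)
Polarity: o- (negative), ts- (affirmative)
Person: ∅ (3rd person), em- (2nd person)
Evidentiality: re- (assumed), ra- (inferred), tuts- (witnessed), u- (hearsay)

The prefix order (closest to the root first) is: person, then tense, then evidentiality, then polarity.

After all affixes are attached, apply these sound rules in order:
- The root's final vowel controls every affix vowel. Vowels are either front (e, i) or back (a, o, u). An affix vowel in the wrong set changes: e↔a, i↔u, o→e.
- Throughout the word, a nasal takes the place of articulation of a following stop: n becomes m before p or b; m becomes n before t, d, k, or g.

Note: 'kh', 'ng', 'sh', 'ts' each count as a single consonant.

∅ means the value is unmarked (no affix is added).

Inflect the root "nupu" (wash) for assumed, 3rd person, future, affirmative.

tsrahanupu

person = 3rd person: zero marking, form stays nupu.
Attach tense future ha- → hanupu.
Attach evidentiality assumed re- → rehanupu.
Attach polarity affirmative ts- → tsrehanupu.
Apply vowel harmony: tsrehanupu → tsrahanupu.
Nasal assimilation: no change.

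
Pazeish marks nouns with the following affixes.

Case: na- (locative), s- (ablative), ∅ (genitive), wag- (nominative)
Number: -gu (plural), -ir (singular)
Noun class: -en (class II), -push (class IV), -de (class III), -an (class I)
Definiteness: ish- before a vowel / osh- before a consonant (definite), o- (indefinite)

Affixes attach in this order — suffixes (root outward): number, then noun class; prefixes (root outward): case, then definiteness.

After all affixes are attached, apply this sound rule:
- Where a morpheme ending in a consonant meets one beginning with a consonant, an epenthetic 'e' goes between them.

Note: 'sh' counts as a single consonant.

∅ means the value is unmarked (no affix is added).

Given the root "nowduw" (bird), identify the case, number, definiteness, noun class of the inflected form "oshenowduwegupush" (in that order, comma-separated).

Segment: osh-nowduw-gu-push.
case: ∅ → genitive.
number: -gu → plural.
definiteness: ish/osh- → definite.
noun class: -push → class IV.

genitive, plural, definite, class IV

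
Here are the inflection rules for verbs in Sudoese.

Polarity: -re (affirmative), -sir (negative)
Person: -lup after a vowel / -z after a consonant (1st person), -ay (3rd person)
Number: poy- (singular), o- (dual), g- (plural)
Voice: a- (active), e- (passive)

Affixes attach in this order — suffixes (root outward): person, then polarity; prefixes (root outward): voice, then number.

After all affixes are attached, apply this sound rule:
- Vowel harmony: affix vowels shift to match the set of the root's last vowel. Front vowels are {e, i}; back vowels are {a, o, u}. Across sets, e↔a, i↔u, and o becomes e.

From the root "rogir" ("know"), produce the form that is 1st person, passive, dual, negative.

Attach person 1st person -z (after consonant 'r') → rogirz.
Attach polarity negative -sir → rogirzsir.
Attach voice passive e- → erogirzsir.
Attach number dual o- → oerogirzsir.
Apply vowel harmony: oerogirzsir → eerogirzsir.

eerogirzsir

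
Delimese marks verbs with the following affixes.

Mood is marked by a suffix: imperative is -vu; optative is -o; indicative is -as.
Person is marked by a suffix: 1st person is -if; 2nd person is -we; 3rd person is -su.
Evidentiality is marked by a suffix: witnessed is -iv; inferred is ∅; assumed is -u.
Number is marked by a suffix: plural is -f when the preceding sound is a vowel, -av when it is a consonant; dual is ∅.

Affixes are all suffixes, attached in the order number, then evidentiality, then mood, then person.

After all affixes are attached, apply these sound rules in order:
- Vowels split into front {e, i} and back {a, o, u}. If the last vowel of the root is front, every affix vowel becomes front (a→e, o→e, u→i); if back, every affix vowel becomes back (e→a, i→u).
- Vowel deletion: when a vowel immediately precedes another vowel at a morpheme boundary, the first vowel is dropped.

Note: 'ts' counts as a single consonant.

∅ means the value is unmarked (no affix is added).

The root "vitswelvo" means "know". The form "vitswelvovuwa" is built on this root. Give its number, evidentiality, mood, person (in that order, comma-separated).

dual, inferred, imperative, 2nd person

Segment: vitswelvo-vu-we.
number: ∅ → dual.
evidentiality: ∅ → inferred.
mood: -vu → imperative.
person: -we → 2nd person.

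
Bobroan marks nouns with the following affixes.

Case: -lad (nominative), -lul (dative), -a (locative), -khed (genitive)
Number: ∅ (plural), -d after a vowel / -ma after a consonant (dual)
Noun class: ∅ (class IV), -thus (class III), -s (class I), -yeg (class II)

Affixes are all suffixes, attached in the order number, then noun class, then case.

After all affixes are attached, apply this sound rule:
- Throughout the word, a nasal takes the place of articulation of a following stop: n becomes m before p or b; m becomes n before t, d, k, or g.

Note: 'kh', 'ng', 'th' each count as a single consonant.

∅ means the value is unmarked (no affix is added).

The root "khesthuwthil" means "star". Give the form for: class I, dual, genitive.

Attach number dual -ma (after consonant 'l') → khesthuwthilma.
Attach noun class class I -s → khesthuwthilmas.
Attach case genitive -khed → khesthuwthilmaskhed.
Nasal assimilation: no change.

khesthuwthilmaskhed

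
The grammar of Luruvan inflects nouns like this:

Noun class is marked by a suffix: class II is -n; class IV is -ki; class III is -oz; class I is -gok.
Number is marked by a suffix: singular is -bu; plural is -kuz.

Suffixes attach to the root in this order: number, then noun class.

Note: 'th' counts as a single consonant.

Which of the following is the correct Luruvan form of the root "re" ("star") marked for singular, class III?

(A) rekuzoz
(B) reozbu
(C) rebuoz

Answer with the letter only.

C

Attach number singular -bu → rebu.
Attach noun class class III -oz → rebuoz.
So the correct form is rebuoz, option (C).
(A) rekuzoz is wrong: it uses plural instead of singular for number.
(B) reozbu is wrong: it has the affixes in the wrong order.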